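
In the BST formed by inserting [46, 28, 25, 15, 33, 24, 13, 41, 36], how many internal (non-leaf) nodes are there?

Tree built from: [46, 28, 25, 15, 33, 24, 13, 41, 36]
Tree (level-order array): [46, 28, None, 25, 33, 15, None, None, 41, 13, 24, 36]
Rule: An internal node has at least one child.
Per-node child counts:
  node 46: 1 child(ren)
  node 28: 2 child(ren)
  node 25: 1 child(ren)
  node 15: 2 child(ren)
  node 13: 0 child(ren)
  node 24: 0 child(ren)
  node 33: 1 child(ren)
  node 41: 1 child(ren)
  node 36: 0 child(ren)
Matching nodes: [46, 28, 25, 15, 33, 41]
Count of internal (non-leaf) nodes: 6


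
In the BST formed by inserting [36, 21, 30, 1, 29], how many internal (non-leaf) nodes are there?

Tree built from: [36, 21, 30, 1, 29]
Tree (level-order array): [36, 21, None, 1, 30, None, None, 29]
Rule: An internal node has at least one child.
Per-node child counts:
  node 36: 1 child(ren)
  node 21: 2 child(ren)
  node 1: 0 child(ren)
  node 30: 1 child(ren)
  node 29: 0 child(ren)
Matching nodes: [36, 21, 30]
Count of internal (non-leaf) nodes: 3


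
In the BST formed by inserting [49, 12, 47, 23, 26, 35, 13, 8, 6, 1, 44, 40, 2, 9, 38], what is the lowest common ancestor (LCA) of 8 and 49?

Tree insertion order: [49, 12, 47, 23, 26, 35, 13, 8, 6, 1, 44, 40, 2, 9, 38]
Tree (level-order array): [49, 12, None, 8, 47, 6, 9, 23, None, 1, None, None, None, 13, 26, None, 2, None, None, None, 35, None, None, None, 44, 40, None, 38]
In a BST, the LCA of p=8, q=49 is the first node v on the
root-to-leaf path with p <= v <= q (go left if both < v, right if both > v).
Walk from root:
  at 49: 8 <= 49 <= 49, this is the LCA
LCA = 49


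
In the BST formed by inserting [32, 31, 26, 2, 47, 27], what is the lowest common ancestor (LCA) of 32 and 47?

Tree insertion order: [32, 31, 26, 2, 47, 27]
Tree (level-order array): [32, 31, 47, 26, None, None, None, 2, 27]
In a BST, the LCA of p=32, q=47 is the first node v on the
root-to-leaf path with p <= v <= q (go left if both < v, right if both > v).
Walk from root:
  at 32: 32 <= 32 <= 47, this is the LCA
LCA = 32


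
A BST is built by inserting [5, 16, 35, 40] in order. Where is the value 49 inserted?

Starting tree (level order): [5, None, 16, None, 35, None, 40]
Insertion path: 5 -> 16 -> 35 -> 40
Result: insert 49 as right child of 40
Final tree (level order): [5, None, 16, None, 35, None, 40, None, 49]


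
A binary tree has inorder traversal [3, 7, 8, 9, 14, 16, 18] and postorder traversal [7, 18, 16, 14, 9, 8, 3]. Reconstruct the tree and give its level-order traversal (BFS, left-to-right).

Inorder:   [3, 7, 8, 9, 14, 16, 18]
Postorder: [7, 18, 16, 14, 9, 8, 3]
Algorithm: postorder visits root last, so walk postorder right-to-left;
each value is the root of the current inorder slice — split it at that
value, recurse on the right subtree first, then the left.
Recursive splits:
  root=3; inorder splits into left=[], right=[7, 8, 9, 14, 16, 18]
  root=8; inorder splits into left=[7], right=[9, 14, 16, 18]
  root=9; inorder splits into left=[], right=[14, 16, 18]
  root=14; inorder splits into left=[], right=[16, 18]
  root=16; inorder splits into left=[], right=[18]
  root=18; inorder splits into left=[], right=[]
  root=7; inorder splits into left=[], right=[]
Reconstructed level-order: [3, 8, 7, 9, 14, 16, 18]


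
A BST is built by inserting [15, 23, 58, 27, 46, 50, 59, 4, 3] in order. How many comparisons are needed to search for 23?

Search path for 23: 15 -> 23
Found: True
Comparisons: 2


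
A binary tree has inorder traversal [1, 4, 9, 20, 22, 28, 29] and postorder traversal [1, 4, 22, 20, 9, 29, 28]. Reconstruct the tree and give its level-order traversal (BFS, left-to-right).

Inorder:   [1, 4, 9, 20, 22, 28, 29]
Postorder: [1, 4, 22, 20, 9, 29, 28]
Algorithm: postorder visits root last, so walk postorder right-to-left;
each value is the root of the current inorder slice — split it at that
value, recurse on the right subtree first, then the left.
Recursive splits:
  root=28; inorder splits into left=[1, 4, 9, 20, 22], right=[29]
  root=29; inorder splits into left=[], right=[]
  root=9; inorder splits into left=[1, 4], right=[20, 22]
  root=20; inorder splits into left=[], right=[22]
  root=22; inorder splits into left=[], right=[]
  root=4; inorder splits into left=[1], right=[]
  root=1; inorder splits into left=[], right=[]
Reconstructed level-order: [28, 9, 29, 4, 20, 1, 22]


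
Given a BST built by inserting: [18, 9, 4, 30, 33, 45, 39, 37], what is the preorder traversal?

Tree insertion order: [18, 9, 4, 30, 33, 45, 39, 37]
Tree (level-order array): [18, 9, 30, 4, None, None, 33, None, None, None, 45, 39, None, 37]
Preorder traversal: [18, 9, 4, 30, 33, 45, 39, 37]


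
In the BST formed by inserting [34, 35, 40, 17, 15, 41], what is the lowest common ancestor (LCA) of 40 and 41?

Tree insertion order: [34, 35, 40, 17, 15, 41]
Tree (level-order array): [34, 17, 35, 15, None, None, 40, None, None, None, 41]
In a BST, the LCA of p=40, q=41 is the first node v on the
root-to-leaf path with p <= v <= q (go left if both < v, right if both > v).
Walk from root:
  at 34: both 40 and 41 > 34, go right
  at 35: both 40 and 41 > 35, go right
  at 40: 40 <= 40 <= 41, this is the LCA
LCA = 40


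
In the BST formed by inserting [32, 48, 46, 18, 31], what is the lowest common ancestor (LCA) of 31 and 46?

Tree insertion order: [32, 48, 46, 18, 31]
Tree (level-order array): [32, 18, 48, None, 31, 46]
In a BST, the LCA of p=31, q=46 is the first node v on the
root-to-leaf path with p <= v <= q (go left if both < v, right if both > v).
Walk from root:
  at 32: 31 <= 32 <= 46, this is the LCA
LCA = 32


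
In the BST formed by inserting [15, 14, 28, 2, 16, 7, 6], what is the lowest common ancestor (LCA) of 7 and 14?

Tree insertion order: [15, 14, 28, 2, 16, 7, 6]
Tree (level-order array): [15, 14, 28, 2, None, 16, None, None, 7, None, None, 6]
In a BST, the LCA of p=7, q=14 is the first node v on the
root-to-leaf path with p <= v <= q (go left if both < v, right if both > v).
Walk from root:
  at 15: both 7 and 14 < 15, go left
  at 14: 7 <= 14 <= 14, this is the LCA
LCA = 14


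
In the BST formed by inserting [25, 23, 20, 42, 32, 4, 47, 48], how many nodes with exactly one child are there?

Tree built from: [25, 23, 20, 42, 32, 4, 47, 48]
Tree (level-order array): [25, 23, 42, 20, None, 32, 47, 4, None, None, None, None, 48]
Rule: These are nodes with exactly 1 non-null child.
Per-node child counts:
  node 25: 2 child(ren)
  node 23: 1 child(ren)
  node 20: 1 child(ren)
  node 4: 0 child(ren)
  node 42: 2 child(ren)
  node 32: 0 child(ren)
  node 47: 1 child(ren)
  node 48: 0 child(ren)
Matching nodes: [23, 20, 47]
Count of nodes with exactly one child: 3


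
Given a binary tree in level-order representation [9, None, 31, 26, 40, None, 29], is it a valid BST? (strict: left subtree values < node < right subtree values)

Level-order array: [9, None, 31, 26, 40, None, 29]
Validate using subtree bounds (lo, hi): at each node, require lo < value < hi,
then recurse left with hi=value and right with lo=value.
Preorder trace (stopping at first violation):
  at node 9 with bounds (-inf, +inf): OK
  at node 31 with bounds (9, +inf): OK
  at node 26 with bounds (9, 31): OK
  at node 29 with bounds (26, 31): OK
  at node 40 with bounds (31, +inf): OK
No violation found at any node.
Result: Valid BST


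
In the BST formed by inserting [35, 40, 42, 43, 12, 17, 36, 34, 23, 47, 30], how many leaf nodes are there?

Tree built from: [35, 40, 42, 43, 12, 17, 36, 34, 23, 47, 30]
Tree (level-order array): [35, 12, 40, None, 17, 36, 42, None, 34, None, None, None, 43, 23, None, None, 47, None, 30]
Rule: A leaf has 0 children.
Per-node child counts:
  node 35: 2 child(ren)
  node 12: 1 child(ren)
  node 17: 1 child(ren)
  node 34: 1 child(ren)
  node 23: 1 child(ren)
  node 30: 0 child(ren)
  node 40: 2 child(ren)
  node 36: 0 child(ren)
  node 42: 1 child(ren)
  node 43: 1 child(ren)
  node 47: 0 child(ren)
Matching nodes: [30, 36, 47]
Count of leaf nodes: 3


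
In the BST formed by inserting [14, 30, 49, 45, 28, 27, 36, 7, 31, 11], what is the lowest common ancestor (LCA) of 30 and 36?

Tree insertion order: [14, 30, 49, 45, 28, 27, 36, 7, 31, 11]
Tree (level-order array): [14, 7, 30, None, 11, 28, 49, None, None, 27, None, 45, None, None, None, 36, None, 31]
In a BST, the LCA of p=30, q=36 is the first node v on the
root-to-leaf path with p <= v <= q (go left if both < v, right if both > v).
Walk from root:
  at 14: both 30 and 36 > 14, go right
  at 30: 30 <= 30 <= 36, this is the LCA
LCA = 30


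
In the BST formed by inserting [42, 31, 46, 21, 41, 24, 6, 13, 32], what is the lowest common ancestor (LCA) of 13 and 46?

Tree insertion order: [42, 31, 46, 21, 41, 24, 6, 13, 32]
Tree (level-order array): [42, 31, 46, 21, 41, None, None, 6, 24, 32, None, None, 13]
In a BST, the LCA of p=13, q=46 is the first node v on the
root-to-leaf path with p <= v <= q (go left if both < v, right if both > v).
Walk from root:
  at 42: 13 <= 42 <= 46, this is the LCA
LCA = 42


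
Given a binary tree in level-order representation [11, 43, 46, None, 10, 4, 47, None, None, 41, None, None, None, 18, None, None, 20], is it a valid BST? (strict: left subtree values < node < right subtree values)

Level-order array: [11, 43, 46, None, 10, 4, 47, None, None, 41, None, None, None, 18, None, None, 20]
Validate using subtree bounds (lo, hi): at each node, require lo < value < hi,
then recurse left with hi=value and right with lo=value.
Preorder trace (stopping at first violation):
  at node 11 with bounds (-inf, +inf): OK
  at node 43 with bounds (-inf, 11): VIOLATION
Node 43 violates its bound: not (-inf < 43 < 11).
Result: Not a valid BST


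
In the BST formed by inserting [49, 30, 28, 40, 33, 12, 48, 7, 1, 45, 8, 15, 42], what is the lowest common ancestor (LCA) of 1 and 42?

Tree insertion order: [49, 30, 28, 40, 33, 12, 48, 7, 1, 45, 8, 15, 42]
Tree (level-order array): [49, 30, None, 28, 40, 12, None, 33, 48, 7, 15, None, None, 45, None, 1, 8, None, None, 42]
In a BST, the LCA of p=1, q=42 is the first node v on the
root-to-leaf path with p <= v <= q (go left if both < v, right if both > v).
Walk from root:
  at 49: both 1 and 42 < 49, go left
  at 30: 1 <= 30 <= 42, this is the LCA
LCA = 30


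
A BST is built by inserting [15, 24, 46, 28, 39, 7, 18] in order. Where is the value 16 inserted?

Starting tree (level order): [15, 7, 24, None, None, 18, 46, None, None, 28, None, None, 39]
Insertion path: 15 -> 24 -> 18
Result: insert 16 as left child of 18
Final tree (level order): [15, 7, 24, None, None, 18, 46, 16, None, 28, None, None, None, None, 39]


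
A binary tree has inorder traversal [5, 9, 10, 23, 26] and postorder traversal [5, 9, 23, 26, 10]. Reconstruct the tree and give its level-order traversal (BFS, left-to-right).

Inorder:   [5, 9, 10, 23, 26]
Postorder: [5, 9, 23, 26, 10]
Algorithm: postorder visits root last, so walk postorder right-to-left;
each value is the root of the current inorder slice — split it at that
value, recurse on the right subtree first, then the left.
Recursive splits:
  root=10; inorder splits into left=[5, 9], right=[23, 26]
  root=26; inorder splits into left=[23], right=[]
  root=23; inorder splits into left=[], right=[]
  root=9; inorder splits into left=[5], right=[]
  root=5; inorder splits into left=[], right=[]
Reconstructed level-order: [10, 9, 26, 5, 23]


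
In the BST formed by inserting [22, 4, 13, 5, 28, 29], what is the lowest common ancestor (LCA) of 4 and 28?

Tree insertion order: [22, 4, 13, 5, 28, 29]
Tree (level-order array): [22, 4, 28, None, 13, None, 29, 5]
In a BST, the LCA of p=4, q=28 is the first node v on the
root-to-leaf path with p <= v <= q (go left if both < v, right if both > v).
Walk from root:
  at 22: 4 <= 22 <= 28, this is the LCA
LCA = 22


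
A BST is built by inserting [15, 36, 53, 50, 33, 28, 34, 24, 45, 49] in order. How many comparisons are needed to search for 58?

Search path for 58: 15 -> 36 -> 53
Found: False
Comparisons: 3


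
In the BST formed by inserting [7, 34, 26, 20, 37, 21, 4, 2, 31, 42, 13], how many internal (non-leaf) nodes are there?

Tree built from: [7, 34, 26, 20, 37, 21, 4, 2, 31, 42, 13]
Tree (level-order array): [7, 4, 34, 2, None, 26, 37, None, None, 20, 31, None, 42, 13, 21]
Rule: An internal node has at least one child.
Per-node child counts:
  node 7: 2 child(ren)
  node 4: 1 child(ren)
  node 2: 0 child(ren)
  node 34: 2 child(ren)
  node 26: 2 child(ren)
  node 20: 2 child(ren)
  node 13: 0 child(ren)
  node 21: 0 child(ren)
  node 31: 0 child(ren)
  node 37: 1 child(ren)
  node 42: 0 child(ren)
Matching nodes: [7, 4, 34, 26, 20, 37]
Count of internal (non-leaf) nodes: 6


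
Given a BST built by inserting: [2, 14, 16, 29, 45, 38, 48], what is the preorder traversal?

Tree insertion order: [2, 14, 16, 29, 45, 38, 48]
Tree (level-order array): [2, None, 14, None, 16, None, 29, None, 45, 38, 48]
Preorder traversal: [2, 14, 16, 29, 45, 38, 48]


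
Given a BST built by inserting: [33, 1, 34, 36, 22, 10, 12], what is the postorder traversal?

Tree insertion order: [33, 1, 34, 36, 22, 10, 12]
Tree (level-order array): [33, 1, 34, None, 22, None, 36, 10, None, None, None, None, 12]
Postorder traversal: [12, 10, 22, 1, 36, 34, 33]


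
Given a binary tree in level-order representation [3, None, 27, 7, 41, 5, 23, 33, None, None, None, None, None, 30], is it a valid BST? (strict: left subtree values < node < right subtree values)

Level-order array: [3, None, 27, 7, 41, 5, 23, 33, None, None, None, None, None, 30]
Validate using subtree bounds (lo, hi): at each node, require lo < value < hi,
then recurse left with hi=value and right with lo=value.
Preorder trace (stopping at first violation):
  at node 3 with bounds (-inf, +inf): OK
  at node 27 with bounds (3, +inf): OK
  at node 7 with bounds (3, 27): OK
  at node 5 with bounds (3, 7): OK
  at node 23 with bounds (7, 27): OK
  at node 41 with bounds (27, +inf): OK
  at node 33 with bounds (27, 41): OK
  at node 30 with bounds (27, 33): OK
No violation found at any node.
Result: Valid BST


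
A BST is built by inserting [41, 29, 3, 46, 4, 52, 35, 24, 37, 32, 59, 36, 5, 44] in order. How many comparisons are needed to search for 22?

Search path for 22: 41 -> 29 -> 3 -> 4 -> 24 -> 5
Found: False
Comparisons: 6


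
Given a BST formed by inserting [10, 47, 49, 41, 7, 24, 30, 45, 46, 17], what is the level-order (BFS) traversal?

Tree insertion order: [10, 47, 49, 41, 7, 24, 30, 45, 46, 17]
Tree (level-order array): [10, 7, 47, None, None, 41, 49, 24, 45, None, None, 17, 30, None, 46]
BFS from the root, enqueuing left then right child of each popped node:
  queue [10] -> pop 10, enqueue [7, 47], visited so far: [10]
  queue [7, 47] -> pop 7, enqueue [none], visited so far: [10, 7]
  queue [47] -> pop 47, enqueue [41, 49], visited so far: [10, 7, 47]
  queue [41, 49] -> pop 41, enqueue [24, 45], visited so far: [10, 7, 47, 41]
  queue [49, 24, 45] -> pop 49, enqueue [none], visited so far: [10, 7, 47, 41, 49]
  queue [24, 45] -> pop 24, enqueue [17, 30], visited so far: [10, 7, 47, 41, 49, 24]
  queue [45, 17, 30] -> pop 45, enqueue [46], visited so far: [10, 7, 47, 41, 49, 24, 45]
  queue [17, 30, 46] -> pop 17, enqueue [none], visited so far: [10, 7, 47, 41, 49, 24, 45, 17]
  queue [30, 46] -> pop 30, enqueue [none], visited so far: [10, 7, 47, 41, 49, 24, 45, 17, 30]
  queue [46] -> pop 46, enqueue [none], visited so far: [10, 7, 47, 41, 49, 24, 45, 17, 30, 46]
Result: [10, 7, 47, 41, 49, 24, 45, 17, 30, 46]


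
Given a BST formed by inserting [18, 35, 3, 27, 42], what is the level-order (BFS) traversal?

Tree insertion order: [18, 35, 3, 27, 42]
Tree (level-order array): [18, 3, 35, None, None, 27, 42]
BFS from the root, enqueuing left then right child of each popped node:
  queue [18] -> pop 18, enqueue [3, 35], visited so far: [18]
  queue [3, 35] -> pop 3, enqueue [none], visited so far: [18, 3]
  queue [35] -> pop 35, enqueue [27, 42], visited so far: [18, 3, 35]
  queue [27, 42] -> pop 27, enqueue [none], visited so far: [18, 3, 35, 27]
  queue [42] -> pop 42, enqueue [none], visited so far: [18, 3, 35, 27, 42]
Result: [18, 3, 35, 27, 42]


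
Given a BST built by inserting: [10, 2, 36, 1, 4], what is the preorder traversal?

Tree insertion order: [10, 2, 36, 1, 4]
Tree (level-order array): [10, 2, 36, 1, 4]
Preorder traversal: [10, 2, 1, 4, 36]


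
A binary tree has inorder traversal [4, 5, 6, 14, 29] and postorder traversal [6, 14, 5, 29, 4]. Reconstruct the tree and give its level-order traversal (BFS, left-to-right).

Inorder:   [4, 5, 6, 14, 29]
Postorder: [6, 14, 5, 29, 4]
Algorithm: postorder visits root last, so walk postorder right-to-left;
each value is the root of the current inorder slice — split it at that
value, recurse on the right subtree first, then the left.
Recursive splits:
  root=4; inorder splits into left=[], right=[5, 6, 14, 29]
  root=29; inorder splits into left=[5, 6, 14], right=[]
  root=5; inorder splits into left=[], right=[6, 14]
  root=14; inorder splits into left=[6], right=[]
  root=6; inorder splits into left=[], right=[]
Reconstructed level-order: [4, 29, 5, 14, 6]


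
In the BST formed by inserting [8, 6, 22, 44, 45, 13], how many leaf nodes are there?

Tree built from: [8, 6, 22, 44, 45, 13]
Tree (level-order array): [8, 6, 22, None, None, 13, 44, None, None, None, 45]
Rule: A leaf has 0 children.
Per-node child counts:
  node 8: 2 child(ren)
  node 6: 0 child(ren)
  node 22: 2 child(ren)
  node 13: 0 child(ren)
  node 44: 1 child(ren)
  node 45: 0 child(ren)
Matching nodes: [6, 13, 45]
Count of leaf nodes: 3


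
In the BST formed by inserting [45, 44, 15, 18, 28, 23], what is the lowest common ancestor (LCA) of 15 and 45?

Tree insertion order: [45, 44, 15, 18, 28, 23]
Tree (level-order array): [45, 44, None, 15, None, None, 18, None, 28, 23]
In a BST, the LCA of p=15, q=45 is the first node v on the
root-to-leaf path with p <= v <= q (go left if both < v, right if both > v).
Walk from root:
  at 45: 15 <= 45 <= 45, this is the LCA
LCA = 45


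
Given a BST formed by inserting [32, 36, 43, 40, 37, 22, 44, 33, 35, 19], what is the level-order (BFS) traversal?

Tree insertion order: [32, 36, 43, 40, 37, 22, 44, 33, 35, 19]
Tree (level-order array): [32, 22, 36, 19, None, 33, 43, None, None, None, 35, 40, 44, None, None, 37]
BFS from the root, enqueuing left then right child of each popped node:
  queue [32] -> pop 32, enqueue [22, 36], visited so far: [32]
  queue [22, 36] -> pop 22, enqueue [19], visited so far: [32, 22]
  queue [36, 19] -> pop 36, enqueue [33, 43], visited so far: [32, 22, 36]
  queue [19, 33, 43] -> pop 19, enqueue [none], visited so far: [32, 22, 36, 19]
  queue [33, 43] -> pop 33, enqueue [35], visited so far: [32, 22, 36, 19, 33]
  queue [43, 35] -> pop 43, enqueue [40, 44], visited so far: [32, 22, 36, 19, 33, 43]
  queue [35, 40, 44] -> pop 35, enqueue [none], visited so far: [32, 22, 36, 19, 33, 43, 35]
  queue [40, 44] -> pop 40, enqueue [37], visited so far: [32, 22, 36, 19, 33, 43, 35, 40]
  queue [44, 37] -> pop 44, enqueue [none], visited so far: [32, 22, 36, 19, 33, 43, 35, 40, 44]
  queue [37] -> pop 37, enqueue [none], visited so far: [32, 22, 36, 19, 33, 43, 35, 40, 44, 37]
Result: [32, 22, 36, 19, 33, 43, 35, 40, 44, 37]


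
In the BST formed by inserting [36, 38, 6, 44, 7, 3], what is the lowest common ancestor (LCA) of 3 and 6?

Tree insertion order: [36, 38, 6, 44, 7, 3]
Tree (level-order array): [36, 6, 38, 3, 7, None, 44]
In a BST, the LCA of p=3, q=6 is the first node v on the
root-to-leaf path with p <= v <= q (go left if both < v, right if both > v).
Walk from root:
  at 36: both 3 and 6 < 36, go left
  at 6: 3 <= 6 <= 6, this is the LCA
LCA = 6


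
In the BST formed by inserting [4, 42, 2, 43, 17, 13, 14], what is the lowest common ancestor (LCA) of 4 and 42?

Tree insertion order: [4, 42, 2, 43, 17, 13, 14]
Tree (level-order array): [4, 2, 42, None, None, 17, 43, 13, None, None, None, None, 14]
In a BST, the LCA of p=4, q=42 is the first node v on the
root-to-leaf path with p <= v <= q (go left if both < v, right if both > v).
Walk from root:
  at 4: 4 <= 4 <= 42, this is the LCA
LCA = 4


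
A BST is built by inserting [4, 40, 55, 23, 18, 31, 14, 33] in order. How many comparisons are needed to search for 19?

Search path for 19: 4 -> 40 -> 23 -> 18
Found: False
Comparisons: 4


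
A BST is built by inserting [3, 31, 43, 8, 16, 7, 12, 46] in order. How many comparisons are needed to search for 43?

Search path for 43: 3 -> 31 -> 43
Found: True
Comparisons: 3


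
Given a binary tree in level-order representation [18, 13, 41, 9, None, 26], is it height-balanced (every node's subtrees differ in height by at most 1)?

Tree (level-order array): [18, 13, 41, 9, None, 26]
Definition: a tree is height-balanced if, at every node, |h(left) - h(right)| <= 1 (empty subtree has height -1).
Bottom-up per-node check:
  node 9: h_left=-1, h_right=-1, diff=0 [OK], height=0
  node 13: h_left=0, h_right=-1, diff=1 [OK], height=1
  node 26: h_left=-1, h_right=-1, diff=0 [OK], height=0
  node 41: h_left=0, h_right=-1, diff=1 [OK], height=1
  node 18: h_left=1, h_right=1, diff=0 [OK], height=2
All nodes satisfy the balance condition.
Result: Balanced


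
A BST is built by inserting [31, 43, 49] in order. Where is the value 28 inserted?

Starting tree (level order): [31, None, 43, None, 49]
Insertion path: 31
Result: insert 28 as left child of 31
Final tree (level order): [31, 28, 43, None, None, None, 49]


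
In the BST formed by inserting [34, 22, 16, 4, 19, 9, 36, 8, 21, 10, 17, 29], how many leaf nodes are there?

Tree built from: [34, 22, 16, 4, 19, 9, 36, 8, 21, 10, 17, 29]
Tree (level-order array): [34, 22, 36, 16, 29, None, None, 4, 19, None, None, None, 9, 17, 21, 8, 10]
Rule: A leaf has 0 children.
Per-node child counts:
  node 34: 2 child(ren)
  node 22: 2 child(ren)
  node 16: 2 child(ren)
  node 4: 1 child(ren)
  node 9: 2 child(ren)
  node 8: 0 child(ren)
  node 10: 0 child(ren)
  node 19: 2 child(ren)
  node 17: 0 child(ren)
  node 21: 0 child(ren)
  node 29: 0 child(ren)
  node 36: 0 child(ren)
Matching nodes: [8, 10, 17, 21, 29, 36]
Count of leaf nodes: 6


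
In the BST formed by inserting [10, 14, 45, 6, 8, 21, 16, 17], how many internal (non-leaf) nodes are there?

Tree built from: [10, 14, 45, 6, 8, 21, 16, 17]
Tree (level-order array): [10, 6, 14, None, 8, None, 45, None, None, 21, None, 16, None, None, 17]
Rule: An internal node has at least one child.
Per-node child counts:
  node 10: 2 child(ren)
  node 6: 1 child(ren)
  node 8: 0 child(ren)
  node 14: 1 child(ren)
  node 45: 1 child(ren)
  node 21: 1 child(ren)
  node 16: 1 child(ren)
  node 17: 0 child(ren)
Matching nodes: [10, 6, 14, 45, 21, 16]
Count of internal (non-leaf) nodes: 6


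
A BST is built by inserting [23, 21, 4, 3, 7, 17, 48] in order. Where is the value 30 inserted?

Starting tree (level order): [23, 21, 48, 4, None, None, None, 3, 7, None, None, None, 17]
Insertion path: 23 -> 48
Result: insert 30 as left child of 48
Final tree (level order): [23, 21, 48, 4, None, 30, None, 3, 7, None, None, None, None, None, 17]


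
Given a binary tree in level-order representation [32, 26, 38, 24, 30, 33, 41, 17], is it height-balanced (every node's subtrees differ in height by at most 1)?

Tree (level-order array): [32, 26, 38, 24, 30, 33, 41, 17]
Definition: a tree is height-balanced if, at every node, |h(left) - h(right)| <= 1 (empty subtree has height -1).
Bottom-up per-node check:
  node 17: h_left=-1, h_right=-1, diff=0 [OK], height=0
  node 24: h_left=0, h_right=-1, diff=1 [OK], height=1
  node 30: h_left=-1, h_right=-1, diff=0 [OK], height=0
  node 26: h_left=1, h_right=0, diff=1 [OK], height=2
  node 33: h_left=-1, h_right=-1, diff=0 [OK], height=0
  node 41: h_left=-1, h_right=-1, diff=0 [OK], height=0
  node 38: h_left=0, h_right=0, diff=0 [OK], height=1
  node 32: h_left=2, h_right=1, diff=1 [OK], height=3
All nodes satisfy the balance condition.
Result: Balanced


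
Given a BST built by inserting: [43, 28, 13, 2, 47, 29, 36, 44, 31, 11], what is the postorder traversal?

Tree insertion order: [43, 28, 13, 2, 47, 29, 36, 44, 31, 11]
Tree (level-order array): [43, 28, 47, 13, 29, 44, None, 2, None, None, 36, None, None, None, 11, 31]
Postorder traversal: [11, 2, 13, 31, 36, 29, 28, 44, 47, 43]


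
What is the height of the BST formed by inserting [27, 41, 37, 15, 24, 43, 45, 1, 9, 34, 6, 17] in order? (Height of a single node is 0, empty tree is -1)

Insertion order: [27, 41, 37, 15, 24, 43, 45, 1, 9, 34, 6, 17]
Tree (level-order array): [27, 15, 41, 1, 24, 37, 43, None, 9, 17, None, 34, None, None, 45, 6]
Compute height bottom-up (empty subtree = -1):
  height(6) = 1 + max(-1, -1) = 0
  height(9) = 1 + max(0, -1) = 1
  height(1) = 1 + max(-1, 1) = 2
  height(17) = 1 + max(-1, -1) = 0
  height(24) = 1 + max(0, -1) = 1
  height(15) = 1 + max(2, 1) = 3
  height(34) = 1 + max(-1, -1) = 0
  height(37) = 1 + max(0, -1) = 1
  height(45) = 1 + max(-1, -1) = 0
  height(43) = 1 + max(-1, 0) = 1
  height(41) = 1 + max(1, 1) = 2
  height(27) = 1 + max(3, 2) = 4
Height = 4


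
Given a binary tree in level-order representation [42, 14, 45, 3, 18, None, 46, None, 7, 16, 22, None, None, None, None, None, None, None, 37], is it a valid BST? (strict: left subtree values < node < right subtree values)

Level-order array: [42, 14, 45, 3, 18, None, 46, None, 7, 16, 22, None, None, None, None, None, None, None, 37]
Validate using subtree bounds (lo, hi): at each node, require lo < value < hi,
then recurse left with hi=value and right with lo=value.
Preorder trace (stopping at first violation):
  at node 42 with bounds (-inf, +inf): OK
  at node 14 with bounds (-inf, 42): OK
  at node 3 with bounds (-inf, 14): OK
  at node 7 with bounds (3, 14): OK
  at node 18 with bounds (14, 42): OK
  at node 16 with bounds (14, 18): OK
  at node 22 with bounds (18, 42): OK
  at node 37 with bounds (22, 42): OK
  at node 45 with bounds (42, +inf): OK
  at node 46 with bounds (45, +inf): OK
No violation found at any node.
Result: Valid BST


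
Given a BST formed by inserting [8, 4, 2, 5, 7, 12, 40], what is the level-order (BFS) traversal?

Tree insertion order: [8, 4, 2, 5, 7, 12, 40]
Tree (level-order array): [8, 4, 12, 2, 5, None, 40, None, None, None, 7]
BFS from the root, enqueuing left then right child of each popped node:
  queue [8] -> pop 8, enqueue [4, 12], visited so far: [8]
  queue [4, 12] -> pop 4, enqueue [2, 5], visited so far: [8, 4]
  queue [12, 2, 5] -> pop 12, enqueue [40], visited so far: [8, 4, 12]
  queue [2, 5, 40] -> pop 2, enqueue [none], visited so far: [8, 4, 12, 2]
  queue [5, 40] -> pop 5, enqueue [7], visited so far: [8, 4, 12, 2, 5]
  queue [40, 7] -> pop 40, enqueue [none], visited so far: [8, 4, 12, 2, 5, 40]
  queue [7] -> pop 7, enqueue [none], visited so far: [8, 4, 12, 2, 5, 40, 7]
Result: [8, 4, 12, 2, 5, 40, 7]


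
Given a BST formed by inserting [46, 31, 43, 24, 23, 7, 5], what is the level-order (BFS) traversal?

Tree insertion order: [46, 31, 43, 24, 23, 7, 5]
Tree (level-order array): [46, 31, None, 24, 43, 23, None, None, None, 7, None, 5]
BFS from the root, enqueuing left then right child of each popped node:
  queue [46] -> pop 46, enqueue [31], visited so far: [46]
  queue [31] -> pop 31, enqueue [24, 43], visited so far: [46, 31]
  queue [24, 43] -> pop 24, enqueue [23], visited so far: [46, 31, 24]
  queue [43, 23] -> pop 43, enqueue [none], visited so far: [46, 31, 24, 43]
  queue [23] -> pop 23, enqueue [7], visited so far: [46, 31, 24, 43, 23]
  queue [7] -> pop 7, enqueue [5], visited so far: [46, 31, 24, 43, 23, 7]
  queue [5] -> pop 5, enqueue [none], visited so far: [46, 31, 24, 43, 23, 7, 5]
Result: [46, 31, 24, 43, 23, 7, 5]


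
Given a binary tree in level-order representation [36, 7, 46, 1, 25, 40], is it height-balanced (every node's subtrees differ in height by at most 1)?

Tree (level-order array): [36, 7, 46, 1, 25, 40]
Definition: a tree is height-balanced if, at every node, |h(left) - h(right)| <= 1 (empty subtree has height -1).
Bottom-up per-node check:
  node 1: h_left=-1, h_right=-1, diff=0 [OK], height=0
  node 25: h_left=-1, h_right=-1, diff=0 [OK], height=0
  node 7: h_left=0, h_right=0, diff=0 [OK], height=1
  node 40: h_left=-1, h_right=-1, diff=0 [OK], height=0
  node 46: h_left=0, h_right=-1, diff=1 [OK], height=1
  node 36: h_left=1, h_right=1, diff=0 [OK], height=2
All nodes satisfy the balance condition.
Result: Balanced


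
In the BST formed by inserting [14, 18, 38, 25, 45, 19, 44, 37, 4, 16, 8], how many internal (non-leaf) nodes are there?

Tree built from: [14, 18, 38, 25, 45, 19, 44, 37, 4, 16, 8]
Tree (level-order array): [14, 4, 18, None, 8, 16, 38, None, None, None, None, 25, 45, 19, 37, 44]
Rule: An internal node has at least one child.
Per-node child counts:
  node 14: 2 child(ren)
  node 4: 1 child(ren)
  node 8: 0 child(ren)
  node 18: 2 child(ren)
  node 16: 0 child(ren)
  node 38: 2 child(ren)
  node 25: 2 child(ren)
  node 19: 0 child(ren)
  node 37: 0 child(ren)
  node 45: 1 child(ren)
  node 44: 0 child(ren)
Matching nodes: [14, 4, 18, 38, 25, 45]
Count of internal (non-leaf) nodes: 6


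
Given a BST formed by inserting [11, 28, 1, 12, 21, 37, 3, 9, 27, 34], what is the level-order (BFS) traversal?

Tree insertion order: [11, 28, 1, 12, 21, 37, 3, 9, 27, 34]
Tree (level-order array): [11, 1, 28, None, 3, 12, 37, None, 9, None, 21, 34, None, None, None, None, 27]
BFS from the root, enqueuing left then right child of each popped node:
  queue [11] -> pop 11, enqueue [1, 28], visited so far: [11]
  queue [1, 28] -> pop 1, enqueue [3], visited so far: [11, 1]
  queue [28, 3] -> pop 28, enqueue [12, 37], visited so far: [11, 1, 28]
  queue [3, 12, 37] -> pop 3, enqueue [9], visited so far: [11, 1, 28, 3]
  queue [12, 37, 9] -> pop 12, enqueue [21], visited so far: [11, 1, 28, 3, 12]
  queue [37, 9, 21] -> pop 37, enqueue [34], visited so far: [11, 1, 28, 3, 12, 37]
  queue [9, 21, 34] -> pop 9, enqueue [none], visited so far: [11, 1, 28, 3, 12, 37, 9]
  queue [21, 34] -> pop 21, enqueue [27], visited so far: [11, 1, 28, 3, 12, 37, 9, 21]
  queue [34, 27] -> pop 34, enqueue [none], visited so far: [11, 1, 28, 3, 12, 37, 9, 21, 34]
  queue [27] -> pop 27, enqueue [none], visited so far: [11, 1, 28, 3, 12, 37, 9, 21, 34, 27]
Result: [11, 1, 28, 3, 12, 37, 9, 21, 34, 27]


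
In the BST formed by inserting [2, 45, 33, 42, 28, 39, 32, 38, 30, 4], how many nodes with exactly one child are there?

Tree built from: [2, 45, 33, 42, 28, 39, 32, 38, 30, 4]
Tree (level-order array): [2, None, 45, 33, None, 28, 42, 4, 32, 39, None, None, None, 30, None, 38]
Rule: These are nodes with exactly 1 non-null child.
Per-node child counts:
  node 2: 1 child(ren)
  node 45: 1 child(ren)
  node 33: 2 child(ren)
  node 28: 2 child(ren)
  node 4: 0 child(ren)
  node 32: 1 child(ren)
  node 30: 0 child(ren)
  node 42: 1 child(ren)
  node 39: 1 child(ren)
  node 38: 0 child(ren)
Matching nodes: [2, 45, 32, 42, 39]
Count of nodes with exactly one child: 5


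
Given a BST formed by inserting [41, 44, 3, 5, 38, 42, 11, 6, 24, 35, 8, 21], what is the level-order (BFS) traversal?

Tree insertion order: [41, 44, 3, 5, 38, 42, 11, 6, 24, 35, 8, 21]
Tree (level-order array): [41, 3, 44, None, 5, 42, None, None, 38, None, None, 11, None, 6, 24, None, 8, 21, 35]
BFS from the root, enqueuing left then right child of each popped node:
  queue [41] -> pop 41, enqueue [3, 44], visited so far: [41]
  queue [3, 44] -> pop 3, enqueue [5], visited so far: [41, 3]
  queue [44, 5] -> pop 44, enqueue [42], visited so far: [41, 3, 44]
  queue [5, 42] -> pop 5, enqueue [38], visited so far: [41, 3, 44, 5]
  queue [42, 38] -> pop 42, enqueue [none], visited so far: [41, 3, 44, 5, 42]
  queue [38] -> pop 38, enqueue [11], visited so far: [41, 3, 44, 5, 42, 38]
  queue [11] -> pop 11, enqueue [6, 24], visited so far: [41, 3, 44, 5, 42, 38, 11]
  queue [6, 24] -> pop 6, enqueue [8], visited so far: [41, 3, 44, 5, 42, 38, 11, 6]
  queue [24, 8] -> pop 24, enqueue [21, 35], visited so far: [41, 3, 44, 5, 42, 38, 11, 6, 24]
  queue [8, 21, 35] -> pop 8, enqueue [none], visited so far: [41, 3, 44, 5, 42, 38, 11, 6, 24, 8]
  queue [21, 35] -> pop 21, enqueue [none], visited so far: [41, 3, 44, 5, 42, 38, 11, 6, 24, 8, 21]
  queue [35] -> pop 35, enqueue [none], visited so far: [41, 3, 44, 5, 42, 38, 11, 6, 24, 8, 21, 35]
Result: [41, 3, 44, 5, 42, 38, 11, 6, 24, 8, 21, 35]


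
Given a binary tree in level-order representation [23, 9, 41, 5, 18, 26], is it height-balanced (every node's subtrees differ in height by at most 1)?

Tree (level-order array): [23, 9, 41, 5, 18, 26]
Definition: a tree is height-balanced if, at every node, |h(left) - h(right)| <= 1 (empty subtree has height -1).
Bottom-up per-node check:
  node 5: h_left=-1, h_right=-1, diff=0 [OK], height=0
  node 18: h_left=-1, h_right=-1, diff=0 [OK], height=0
  node 9: h_left=0, h_right=0, diff=0 [OK], height=1
  node 26: h_left=-1, h_right=-1, diff=0 [OK], height=0
  node 41: h_left=0, h_right=-1, diff=1 [OK], height=1
  node 23: h_left=1, h_right=1, diff=0 [OK], height=2
All nodes satisfy the balance condition.
Result: Balanced


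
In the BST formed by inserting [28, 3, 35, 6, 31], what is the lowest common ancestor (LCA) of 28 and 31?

Tree insertion order: [28, 3, 35, 6, 31]
Tree (level-order array): [28, 3, 35, None, 6, 31]
In a BST, the LCA of p=28, q=31 is the first node v on the
root-to-leaf path with p <= v <= q (go left if both < v, right if both > v).
Walk from root:
  at 28: 28 <= 28 <= 31, this is the LCA
LCA = 28


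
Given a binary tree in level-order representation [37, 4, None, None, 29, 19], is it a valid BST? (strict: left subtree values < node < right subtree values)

Level-order array: [37, 4, None, None, 29, 19]
Validate using subtree bounds (lo, hi): at each node, require lo < value < hi,
then recurse left with hi=value and right with lo=value.
Preorder trace (stopping at first violation):
  at node 37 with bounds (-inf, +inf): OK
  at node 4 with bounds (-inf, 37): OK
  at node 29 with bounds (4, 37): OK
  at node 19 with bounds (4, 29): OK
No violation found at any node.
Result: Valid BST


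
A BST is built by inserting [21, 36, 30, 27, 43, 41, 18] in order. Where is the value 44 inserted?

Starting tree (level order): [21, 18, 36, None, None, 30, 43, 27, None, 41]
Insertion path: 21 -> 36 -> 43
Result: insert 44 as right child of 43
Final tree (level order): [21, 18, 36, None, None, 30, 43, 27, None, 41, 44]


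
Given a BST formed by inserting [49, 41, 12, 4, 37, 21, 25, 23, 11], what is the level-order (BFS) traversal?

Tree insertion order: [49, 41, 12, 4, 37, 21, 25, 23, 11]
Tree (level-order array): [49, 41, None, 12, None, 4, 37, None, 11, 21, None, None, None, None, 25, 23]
BFS from the root, enqueuing left then right child of each popped node:
  queue [49] -> pop 49, enqueue [41], visited so far: [49]
  queue [41] -> pop 41, enqueue [12], visited so far: [49, 41]
  queue [12] -> pop 12, enqueue [4, 37], visited so far: [49, 41, 12]
  queue [4, 37] -> pop 4, enqueue [11], visited so far: [49, 41, 12, 4]
  queue [37, 11] -> pop 37, enqueue [21], visited so far: [49, 41, 12, 4, 37]
  queue [11, 21] -> pop 11, enqueue [none], visited so far: [49, 41, 12, 4, 37, 11]
  queue [21] -> pop 21, enqueue [25], visited so far: [49, 41, 12, 4, 37, 11, 21]
  queue [25] -> pop 25, enqueue [23], visited so far: [49, 41, 12, 4, 37, 11, 21, 25]
  queue [23] -> pop 23, enqueue [none], visited so far: [49, 41, 12, 4, 37, 11, 21, 25, 23]
Result: [49, 41, 12, 4, 37, 11, 21, 25, 23]


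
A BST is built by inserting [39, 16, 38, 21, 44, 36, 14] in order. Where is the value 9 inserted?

Starting tree (level order): [39, 16, 44, 14, 38, None, None, None, None, 21, None, None, 36]
Insertion path: 39 -> 16 -> 14
Result: insert 9 as left child of 14
Final tree (level order): [39, 16, 44, 14, 38, None, None, 9, None, 21, None, None, None, None, 36]


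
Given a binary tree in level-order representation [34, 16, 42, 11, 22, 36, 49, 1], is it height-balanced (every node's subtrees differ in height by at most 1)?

Tree (level-order array): [34, 16, 42, 11, 22, 36, 49, 1]
Definition: a tree is height-balanced if, at every node, |h(left) - h(right)| <= 1 (empty subtree has height -1).
Bottom-up per-node check:
  node 1: h_left=-1, h_right=-1, diff=0 [OK], height=0
  node 11: h_left=0, h_right=-1, diff=1 [OK], height=1
  node 22: h_left=-1, h_right=-1, diff=0 [OK], height=0
  node 16: h_left=1, h_right=0, diff=1 [OK], height=2
  node 36: h_left=-1, h_right=-1, diff=0 [OK], height=0
  node 49: h_left=-1, h_right=-1, diff=0 [OK], height=0
  node 42: h_left=0, h_right=0, diff=0 [OK], height=1
  node 34: h_left=2, h_right=1, diff=1 [OK], height=3
All nodes satisfy the balance condition.
Result: Balanced


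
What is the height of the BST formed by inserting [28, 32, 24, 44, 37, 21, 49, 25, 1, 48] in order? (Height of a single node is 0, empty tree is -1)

Insertion order: [28, 32, 24, 44, 37, 21, 49, 25, 1, 48]
Tree (level-order array): [28, 24, 32, 21, 25, None, 44, 1, None, None, None, 37, 49, None, None, None, None, 48]
Compute height bottom-up (empty subtree = -1):
  height(1) = 1 + max(-1, -1) = 0
  height(21) = 1 + max(0, -1) = 1
  height(25) = 1 + max(-1, -1) = 0
  height(24) = 1 + max(1, 0) = 2
  height(37) = 1 + max(-1, -1) = 0
  height(48) = 1 + max(-1, -1) = 0
  height(49) = 1 + max(0, -1) = 1
  height(44) = 1 + max(0, 1) = 2
  height(32) = 1 + max(-1, 2) = 3
  height(28) = 1 + max(2, 3) = 4
Height = 4


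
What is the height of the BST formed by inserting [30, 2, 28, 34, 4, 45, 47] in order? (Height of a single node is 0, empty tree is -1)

Insertion order: [30, 2, 28, 34, 4, 45, 47]
Tree (level-order array): [30, 2, 34, None, 28, None, 45, 4, None, None, 47]
Compute height bottom-up (empty subtree = -1):
  height(4) = 1 + max(-1, -1) = 0
  height(28) = 1 + max(0, -1) = 1
  height(2) = 1 + max(-1, 1) = 2
  height(47) = 1 + max(-1, -1) = 0
  height(45) = 1 + max(-1, 0) = 1
  height(34) = 1 + max(-1, 1) = 2
  height(30) = 1 + max(2, 2) = 3
Height = 3


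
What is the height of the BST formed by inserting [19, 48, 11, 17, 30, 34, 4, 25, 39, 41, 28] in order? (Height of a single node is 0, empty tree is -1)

Insertion order: [19, 48, 11, 17, 30, 34, 4, 25, 39, 41, 28]
Tree (level-order array): [19, 11, 48, 4, 17, 30, None, None, None, None, None, 25, 34, None, 28, None, 39, None, None, None, 41]
Compute height bottom-up (empty subtree = -1):
  height(4) = 1 + max(-1, -1) = 0
  height(17) = 1 + max(-1, -1) = 0
  height(11) = 1 + max(0, 0) = 1
  height(28) = 1 + max(-1, -1) = 0
  height(25) = 1 + max(-1, 0) = 1
  height(41) = 1 + max(-1, -1) = 0
  height(39) = 1 + max(-1, 0) = 1
  height(34) = 1 + max(-1, 1) = 2
  height(30) = 1 + max(1, 2) = 3
  height(48) = 1 + max(3, -1) = 4
  height(19) = 1 + max(1, 4) = 5
Height = 5


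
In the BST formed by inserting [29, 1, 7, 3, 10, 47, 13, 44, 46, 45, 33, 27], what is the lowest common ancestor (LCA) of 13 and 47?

Tree insertion order: [29, 1, 7, 3, 10, 47, 13, 44, 46, 45, 33, 27]
Tree (level-order array): [29, 1, 47, None, 7, 44, None, 3, 10, 33, 46, None, None, None, 13, None, None, 45, None, None, 27]
In a BST, the LCA of p=13, q=47 is the first node v on the
root-to-leaf path with p <= v <= q (go left if both < v, right if both > v).
Walk from root:
  at 29: 13 <= 29 <= 47, this is the LCA
LCA = 29


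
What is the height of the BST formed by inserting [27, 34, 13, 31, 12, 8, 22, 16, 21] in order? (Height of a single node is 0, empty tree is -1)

Insertion order: [27, 34, 13, 31, 12, 8, 22, 16, 21]
Tree (level-order array): [27, 13, 34, 12, 22, 31, None, 8, None, 16, None, None, None, None, None, None, 21]
Compute height bottom-up (empty subtree = -1):
  height(8) = 1 + max(-1, -1) = 0
  height(12) = 1 + max(0, -1) = 1
  height(21) = 1 + max(-1, -1) = 0
  height(16) = 1 + max(-1, 0) = 1
  height(22) = 1 + max(1, -1) = 2
  height(13) = 1 + max(1, 2) = 3
  height(31) = 1 + max(-1, -1) = 0
  height(34) = 1 + max(0, -1) = 1
  height(27) = 1 + max(3, 1) = 4
Height = 4
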